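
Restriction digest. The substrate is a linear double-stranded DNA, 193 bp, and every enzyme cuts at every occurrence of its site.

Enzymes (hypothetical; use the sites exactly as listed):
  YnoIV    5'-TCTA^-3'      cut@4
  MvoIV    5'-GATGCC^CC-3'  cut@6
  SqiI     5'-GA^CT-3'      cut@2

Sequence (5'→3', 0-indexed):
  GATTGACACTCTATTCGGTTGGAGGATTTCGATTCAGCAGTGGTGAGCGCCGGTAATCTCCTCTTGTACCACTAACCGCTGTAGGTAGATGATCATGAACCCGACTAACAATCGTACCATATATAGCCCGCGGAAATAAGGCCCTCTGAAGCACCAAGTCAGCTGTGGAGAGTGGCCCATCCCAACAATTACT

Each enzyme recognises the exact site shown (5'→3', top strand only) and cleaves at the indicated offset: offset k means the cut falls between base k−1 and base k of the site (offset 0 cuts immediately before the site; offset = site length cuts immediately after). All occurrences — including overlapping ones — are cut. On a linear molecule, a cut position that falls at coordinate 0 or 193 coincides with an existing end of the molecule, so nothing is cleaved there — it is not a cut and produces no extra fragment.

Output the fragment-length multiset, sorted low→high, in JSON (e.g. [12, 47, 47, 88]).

Site scan:
  YnoIV (TCTA, off=4): starts [9] → cuts [13]
  MvoIV (GATGCCCC, off=6): no sites
  SqiI (GACT, off=2): starts [102] → cuts [104]

All cut coordinates (distinct, sorted): [13, 104]

Fragments:
  [0,13): 13 bp
  [13,104): 91 bp
  [104,193): 89 bp

[13,89,91]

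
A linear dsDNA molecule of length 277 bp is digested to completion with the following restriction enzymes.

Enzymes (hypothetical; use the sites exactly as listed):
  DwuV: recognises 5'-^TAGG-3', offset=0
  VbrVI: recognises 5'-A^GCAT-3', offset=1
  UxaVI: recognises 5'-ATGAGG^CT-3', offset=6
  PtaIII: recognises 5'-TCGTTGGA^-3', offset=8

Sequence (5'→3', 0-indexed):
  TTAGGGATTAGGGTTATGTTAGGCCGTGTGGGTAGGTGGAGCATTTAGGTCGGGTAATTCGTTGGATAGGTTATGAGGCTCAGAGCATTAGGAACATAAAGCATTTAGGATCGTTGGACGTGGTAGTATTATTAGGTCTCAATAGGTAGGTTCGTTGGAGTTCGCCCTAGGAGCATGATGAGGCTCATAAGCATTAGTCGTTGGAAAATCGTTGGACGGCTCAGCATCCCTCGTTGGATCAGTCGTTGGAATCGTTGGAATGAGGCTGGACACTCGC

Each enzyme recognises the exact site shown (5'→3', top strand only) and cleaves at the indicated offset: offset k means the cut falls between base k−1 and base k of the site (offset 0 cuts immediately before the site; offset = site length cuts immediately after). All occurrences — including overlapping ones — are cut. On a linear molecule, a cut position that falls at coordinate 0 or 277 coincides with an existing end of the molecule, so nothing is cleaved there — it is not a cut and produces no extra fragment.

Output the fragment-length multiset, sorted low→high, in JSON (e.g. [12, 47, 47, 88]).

Site scan:
  DwuV (TAGG, off=0): starts [1, 8, 19, 32, 45, 66, 88, 105, 132, 142, 146, 167] → cuts [1, 8, 19, 32, 45, 66, 88, 105, 132, 142, 146, 167]
  VbrVI (AGCAT, off=1): starts [39, 83, 99, 171, 189, 222] → cuts [40, 84, 100, 172, 190, 223]
  UxaVI (ATGAGGCT, off=6): starts [72, 177, 259] → cuts [78, 183, 265]
  PtaIII (TCGTTGGA, off=8): starts [58, 110, 151, 197, 208, 230, 242, 251] → cuts [66, 118, 159, 205, 216, 238, 250, 259]

All cut coordinates (distinct, sorted): [1, 8, 19, 32, 40, 45, 66, 78, 84, 88, 100, 105, 118, 132, 142, 146, 159, 167, 172, 183, 190, 205, 216, 223, 238, 250, 259, 265]

Fragments:
  [0,1): 1 bp
  [1,8): 7 bp
  [8,19): 11 bp
  [19,32): 13 bp
  [32,40): 8 bp
  [40,45): 5 bp
  [45,66): 21 bp
  [66,78): 12 bp
  [78,84): 6 bp
  [84,88): 4 bp
  [88,100): 12 bp
  [100,105): 5 bp
  [105,118): 13 bp
  [118,132): 14 bp
  [132,142): 10 bp
  [142,146): 4 bp
  [146,159): 13 bp
  [159,167): 8 bp
  [167,172): 5 bp
  [172,183): 11 bp
  [183,190): 7 bp
  [190,205): 15 bp
  [205,216): 11 bp
  [216,223): 7 bp
  [223,238): 15 bp
  [238,250): 12 bp
  [250,259): 9 bp
  [259,265): 6 bp
  [265,277): 12 bp

[1,4,4,5,5,5,6,6,7,7,7,8,8,9,10,11,11,11,12,12,12,12,13,13,13,14,15,15,21]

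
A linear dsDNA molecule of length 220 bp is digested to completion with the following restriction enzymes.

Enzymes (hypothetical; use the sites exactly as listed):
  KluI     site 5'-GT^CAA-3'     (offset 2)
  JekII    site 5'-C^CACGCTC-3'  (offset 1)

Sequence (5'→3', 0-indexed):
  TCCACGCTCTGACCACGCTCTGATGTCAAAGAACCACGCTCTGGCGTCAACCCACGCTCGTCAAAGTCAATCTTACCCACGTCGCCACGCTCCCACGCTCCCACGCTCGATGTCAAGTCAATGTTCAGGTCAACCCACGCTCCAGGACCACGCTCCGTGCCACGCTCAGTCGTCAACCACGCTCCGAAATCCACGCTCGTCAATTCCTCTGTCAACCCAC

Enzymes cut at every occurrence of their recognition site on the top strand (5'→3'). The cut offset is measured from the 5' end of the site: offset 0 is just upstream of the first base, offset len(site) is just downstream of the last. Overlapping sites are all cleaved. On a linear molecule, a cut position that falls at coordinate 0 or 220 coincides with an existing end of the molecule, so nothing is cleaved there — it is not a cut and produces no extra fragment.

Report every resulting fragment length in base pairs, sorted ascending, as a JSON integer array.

[2,4,5,5,5,6,8,8,8,8,9,9,11,12,12,12,12,13,13,13,13,14,18]

Per-enzyme occurrences:
  KluI (GTCAA, off=2): starts [24, 45, 59, 65, 111, 116, 128, 171, 198, 210] → cuts [26, 47, 61, 67, 113, 118, 130, 173, 200, 212]
  JekII (CCACGCTC, off=1): starts [1, 12, 33, 51, 84, 92, 100, 134, 147, 159, 176, 190] → cuts [2, 13, 34, 52, 85, 93, 101, 135, 148, 160, 177, 191]

Pooled cuts: [2, 13, 26, 34, 47, 52, 61, 67, 85, 93, 101, 113, 118, 130, 135, 148, 160, 173, 177, 191, 200, 212]

Fragments:
  [0,2): 2 bp
  [2,13): 11 bp
  [13,26): 13 bp
  [26,34): 8 bp
  [34,47): 13 bp
  [47,52): 5 bp
  [52,61): 9 bp
  [61,67): 6 bp
  [67,85): 18 bp
  [85,93): 8 bp
  [93,101): 8 bp
  [101,113): 12 bp
  [113,118): 5 bp
  [118,130): 12 bp
  [130,135): 5 bp
  [135,148): 13 bp
  [148,160): 12 bp
  [160,173): 13 bp
  [173,177): 4 bp
  [177,191): 14 bp
  [191,200): 9 bp
  [200,212): 12 bp
  [212,220): 8 bp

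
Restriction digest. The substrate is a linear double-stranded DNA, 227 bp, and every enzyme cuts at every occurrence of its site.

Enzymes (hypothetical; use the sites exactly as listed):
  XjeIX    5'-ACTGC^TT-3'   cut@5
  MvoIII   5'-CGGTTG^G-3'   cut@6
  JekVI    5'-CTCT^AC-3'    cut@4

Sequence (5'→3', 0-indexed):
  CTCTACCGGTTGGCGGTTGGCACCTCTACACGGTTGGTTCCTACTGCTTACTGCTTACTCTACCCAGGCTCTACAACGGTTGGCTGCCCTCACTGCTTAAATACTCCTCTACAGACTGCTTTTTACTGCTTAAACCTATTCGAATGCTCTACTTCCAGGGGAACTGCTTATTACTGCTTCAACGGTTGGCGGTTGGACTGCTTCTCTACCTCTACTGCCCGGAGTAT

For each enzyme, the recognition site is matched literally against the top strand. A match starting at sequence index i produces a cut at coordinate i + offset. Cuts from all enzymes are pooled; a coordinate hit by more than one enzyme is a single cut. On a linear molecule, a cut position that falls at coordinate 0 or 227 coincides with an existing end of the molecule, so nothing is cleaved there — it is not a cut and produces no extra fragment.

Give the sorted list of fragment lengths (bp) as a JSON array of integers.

[4,6,6,6,7,7,7,7,8,8,9,9,10,10,10,11,11,11,14,14,14,17,21]

Scan for sites:
  XjeIX ACTGCTT/5: at [42, 49, 91, 114, 124, 162, 172, 196] ⇒ [47, 54, 96, 119, 129, 167, 177, 201]
  MvoIII CGGTTGG/6: at [6, 13, 30, 76, 182, 189] ⇒ [12, 19, 36, 82, 188, 195]
  JekVI CTCTAC/4: at [0, 23, 57, 68, 106, 146, 203, 209] ⇒ [4, 27, 61, 72, 110, 150, 207, 213]

All cut coordinates (distinct, sorted): [4, 12, 19, 27, 36, 47, 54, 61, 72, 82, 96, 110, 119, 129, 150, 167, 177, 188, 195, 201, 207, 213]

Fragment lengths:
  [0,4): 4 bp
  [4,12): 8 bp
  [12,19): 7 bp
  [19,27): 8 bp
  [27,36): 9 bp
  [36,47): 11 bp
  [47,54): 7 bp
  [54,61): 7 bp
  [61,72): 11 bp
  [72,82): 10 bp
  [82,96): 14 bp
  [96,110): 14 bp
  [110,119): 9 bp
  [119,129): 10 bp
  [129,150): 21 bp
  [150,167): 17 bp
  [167,177): 10 bp
  [177,188): 11 bp
  [188,195): 7 bp
  [195,201): 6 bp
  [201,207): 6 bp
  [207,213): 6 bp
  [213,227): 14 bp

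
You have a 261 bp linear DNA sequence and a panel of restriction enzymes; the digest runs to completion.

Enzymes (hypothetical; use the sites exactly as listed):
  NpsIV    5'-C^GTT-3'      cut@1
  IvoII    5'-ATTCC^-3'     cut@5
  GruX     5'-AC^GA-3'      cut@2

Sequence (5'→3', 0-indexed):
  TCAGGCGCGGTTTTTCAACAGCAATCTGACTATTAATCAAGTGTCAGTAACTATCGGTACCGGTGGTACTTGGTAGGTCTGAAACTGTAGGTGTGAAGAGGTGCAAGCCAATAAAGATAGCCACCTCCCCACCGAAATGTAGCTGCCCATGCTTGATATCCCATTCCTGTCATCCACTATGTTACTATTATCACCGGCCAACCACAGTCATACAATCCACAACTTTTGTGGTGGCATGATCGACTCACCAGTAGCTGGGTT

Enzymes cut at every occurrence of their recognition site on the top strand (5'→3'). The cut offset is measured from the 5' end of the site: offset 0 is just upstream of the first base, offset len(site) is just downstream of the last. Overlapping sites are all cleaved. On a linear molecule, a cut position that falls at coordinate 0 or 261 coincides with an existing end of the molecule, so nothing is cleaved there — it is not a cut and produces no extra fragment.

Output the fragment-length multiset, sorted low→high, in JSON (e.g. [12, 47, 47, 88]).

[94,167]

Scan for sites:
  NpsIV (CGTT, off=1): no sites
  IvoII (ATTCC, off=5): starts [162] → cuts [167]
  GruX (ACGA, off=2): no sites

Pooled cuts: [167]

Fragment lengths:
  [0,167): 167 bp
  [167,261): 94 bp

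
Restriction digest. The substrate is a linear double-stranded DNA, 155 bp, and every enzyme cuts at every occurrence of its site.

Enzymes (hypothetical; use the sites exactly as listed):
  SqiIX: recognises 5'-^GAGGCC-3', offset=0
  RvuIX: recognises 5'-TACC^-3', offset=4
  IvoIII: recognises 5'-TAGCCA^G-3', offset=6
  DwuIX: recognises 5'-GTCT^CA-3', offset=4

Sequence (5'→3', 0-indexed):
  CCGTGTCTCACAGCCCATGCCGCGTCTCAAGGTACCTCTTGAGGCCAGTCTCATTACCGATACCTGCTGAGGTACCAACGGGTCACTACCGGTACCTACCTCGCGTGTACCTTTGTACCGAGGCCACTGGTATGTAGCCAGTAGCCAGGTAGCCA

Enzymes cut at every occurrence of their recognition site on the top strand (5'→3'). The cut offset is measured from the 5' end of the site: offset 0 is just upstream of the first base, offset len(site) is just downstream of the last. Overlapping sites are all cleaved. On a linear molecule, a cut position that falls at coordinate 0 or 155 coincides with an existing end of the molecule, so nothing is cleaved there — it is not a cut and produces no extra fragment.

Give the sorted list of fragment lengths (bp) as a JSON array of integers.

[4,4,6,6,7,7,8,8,8,9,11,11,12,14,19,21]

Per-enzyme occurrences:
  SqiIX (GAGGCC, off=0): starts [40, 119] → cuts [40, 119]
  RvuIX (TACC, off=4): starts [32, 54, 60, 72, 86, 92, 96, 107, 115] → cuts [36, 58, 64, 76, 90, 96, 100, 111, 119]
  IvoIII (TAGCCAG, off=6): starts [134, 141] → cuts [140, 147]
  DwuIX (GTCTCA, off=4): starts [4, 23, 47] → cuts [8, 27, 51]

Pooled cuts: [8, 27, 36, 40, 51, 58, 64, 76, 90, 96, 100, 111, 119, 140, 147]

Fragment lengths:
  [0,8): 8 bp
  [8,27): 19 bp
  [27,36): 9 bp
  [36,40): 4 bp
  [40,51): 11 bp
  [51,58): 7 bp
  [58,64): 6 bp
  [64,76): 12 bp
  [76,90): 14 bp
  [90,96): 6 bp
  [96,100): 4 bp
  [100,111): 11 bp
  [111,119): 8 bp
  [119,140): 21 bp
  [140,147): 7 bp
  [147,155): 8 bp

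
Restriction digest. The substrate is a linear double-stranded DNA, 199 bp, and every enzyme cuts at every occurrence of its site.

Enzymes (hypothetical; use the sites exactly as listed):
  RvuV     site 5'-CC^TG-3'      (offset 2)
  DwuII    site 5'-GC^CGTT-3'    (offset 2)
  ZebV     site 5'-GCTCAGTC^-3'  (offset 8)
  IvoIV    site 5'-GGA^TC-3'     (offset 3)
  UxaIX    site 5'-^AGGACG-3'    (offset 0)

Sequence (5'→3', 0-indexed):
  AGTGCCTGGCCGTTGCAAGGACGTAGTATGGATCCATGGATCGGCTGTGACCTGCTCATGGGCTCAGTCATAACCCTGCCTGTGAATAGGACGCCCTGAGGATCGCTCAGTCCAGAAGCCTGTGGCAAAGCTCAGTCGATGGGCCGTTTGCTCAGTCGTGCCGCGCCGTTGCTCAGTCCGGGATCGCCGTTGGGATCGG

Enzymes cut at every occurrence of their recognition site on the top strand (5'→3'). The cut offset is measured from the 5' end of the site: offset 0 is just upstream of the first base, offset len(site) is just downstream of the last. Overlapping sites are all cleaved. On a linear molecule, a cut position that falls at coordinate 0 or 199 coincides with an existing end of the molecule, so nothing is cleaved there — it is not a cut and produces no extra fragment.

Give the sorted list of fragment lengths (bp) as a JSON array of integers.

[4,4,4,4,5,6,6,7,7,7,7,8,8,8,9,9,10,12,12,13,15,17,17]

Site scan:
  RvuV CCTG/2: at [4, 50, 74, 78, 94, 118] ⇒ [6, 52, 76, 80, 96, 120]
  DwuII GCCGTT/2: at [8, 142, 164, 185] ⇒ [10, 144, 166, 187]
  ZebV GCTCAGTC/8: at [61, 104, 129, 149, 170] ⇒ [69, 112, 137, 157, 178]
  IvoIV GGATC/3: at [29, 37, 99, 180, 192] ⇒ [32, 40, 102, 183, 195]
  UxaIX AGGACG/0: at [17, 87] ⇒ [17, 87]

Pooled cuts: [6, 10, 17, 32, 40, 52, 69, 76, 80, 87, 96, 102, 112, 120, 137, 144, 157, 166, 178, 183, 187, 195]

Fragment lengths:
  [0,6): 6 bp
  [6,10): 4 bp
  [10,17): 7 bp
  [17,32): 15 bp
  [32,40): 8 bp
  [40,52): 12 bp
  [52,69): 17 bp
  [69,76): 7 bp
  [76,80): 4 bp
  [80,87): 7 bp
  [87,96): 9 bp
  [96,102): 6 bp
  [102,112): 10 bp
  [112,120): 8 bp
  [120,137): 17 bp
  [137,144): 7 bp
  [144,157): 13 bp
  [157,166): 9 bp
  [166,178): 12 bp
  [178,183): 5 bp
  [183,187): 4 bp
  [187,195): 8 bp
  [195,199): 4 bp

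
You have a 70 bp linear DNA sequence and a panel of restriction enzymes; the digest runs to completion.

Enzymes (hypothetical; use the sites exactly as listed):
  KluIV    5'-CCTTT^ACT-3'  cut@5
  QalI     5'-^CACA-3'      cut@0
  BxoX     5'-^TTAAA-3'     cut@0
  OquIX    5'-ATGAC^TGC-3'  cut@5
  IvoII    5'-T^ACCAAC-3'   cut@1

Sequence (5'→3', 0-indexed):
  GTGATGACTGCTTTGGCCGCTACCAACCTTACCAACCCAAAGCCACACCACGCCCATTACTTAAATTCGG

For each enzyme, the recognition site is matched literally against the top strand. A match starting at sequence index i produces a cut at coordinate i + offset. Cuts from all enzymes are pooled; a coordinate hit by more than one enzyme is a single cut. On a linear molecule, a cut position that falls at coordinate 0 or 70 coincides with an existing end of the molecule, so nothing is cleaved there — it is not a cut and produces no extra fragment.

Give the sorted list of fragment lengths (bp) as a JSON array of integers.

[8,9,10,13,13,17]

Scan for sites:
  KluIV (CCTTTACT, off=5): no sites
  QalI CACA/0: at [43] ⇒ [43]
  BxoX TTAAA/0: at [60] ⇒ [60]
  OquIX ATGACTGC/5: at [3] ⇒ [8]
  IvoII TACCAAC/1: at [20, 29] ⇒ [21, 30]

All cut coordinates (distinct, sorted): [8, 21, 30, 43, 60]

Fragment lengths:
  [0,8): 8 bp
  [8,21): 13 bp
  [21,30): 9 bp
  [30,43): 13 bp
  [43,60): 17 bp
  [60,70): 10 bp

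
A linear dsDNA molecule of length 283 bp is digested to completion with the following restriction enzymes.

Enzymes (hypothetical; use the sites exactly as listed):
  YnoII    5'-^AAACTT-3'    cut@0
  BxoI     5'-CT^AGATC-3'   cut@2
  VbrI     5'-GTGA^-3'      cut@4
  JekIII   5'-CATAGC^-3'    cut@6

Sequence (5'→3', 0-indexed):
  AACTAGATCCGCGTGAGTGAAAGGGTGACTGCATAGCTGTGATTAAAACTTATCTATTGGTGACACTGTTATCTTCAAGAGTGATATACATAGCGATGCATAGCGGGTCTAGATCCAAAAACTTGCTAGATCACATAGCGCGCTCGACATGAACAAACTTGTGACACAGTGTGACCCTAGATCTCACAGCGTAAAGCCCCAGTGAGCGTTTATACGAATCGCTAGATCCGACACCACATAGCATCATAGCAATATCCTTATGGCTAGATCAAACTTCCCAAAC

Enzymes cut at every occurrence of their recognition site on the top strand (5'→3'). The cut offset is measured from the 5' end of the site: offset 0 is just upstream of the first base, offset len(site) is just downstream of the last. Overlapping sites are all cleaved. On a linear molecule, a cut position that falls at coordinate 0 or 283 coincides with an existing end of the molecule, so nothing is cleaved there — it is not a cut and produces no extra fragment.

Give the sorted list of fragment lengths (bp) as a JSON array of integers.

[3,4,4,4,5,5,6,8,8,8,9,9,10,10,10,10,12,12,13,15,15,18,18,19,21,27]

Site scan:
  YnoII AAACTT/0: at [45, 118, 154, 270] ⇒ [45, 118, 154, 270]
  BxoI CTAGATC/2: at [2, 108, 125, 176, 221, 263] ⇒ [4, 110, 127, 178, 223, 265]
  VbrI GTGA/4: at [12, 16, 24, 38, 59, 80, 160, 170, 201] ⇒ [16, 20, 28, 42, 63, 84, 164, 174, 205]
  JekIII CATAGC/6: at [31, 88, 98, 133, 236, 244] ⇒ [37, 94, 104, 139, 242, 250]

Pooled cuts: [4, 16, 20, 28, 37, 42, 45, 63, 84, 94, 104, 110, 118, 127, 139, 154, 164, 174, 178, 205, 223, 242, 250, 265, 270]

Fragments:
  [0,4): 4 bp
  [4,16): 12 bp
  [16,20): 4 bp
  [20,28): 8 bp
  [28,37): 9 bp
  [37,42): 5 bp
  [42,45): 3 bp
  [45,63): 18 bp
  [63,84): 21 bp
  [84,94): 10 bp
  [94,104): 10 bp
  [104,110): 6 bp
  [110,118): 8 bp
  [118,127): 9 bp
  [127,139): 12 bp
  [139,154): 15 bp
  [154,164): 10 bp
  [164,174): 10 bp
  [174,178): 4 bp
  [178,205): 27 bp
  [205,223): 18 bp
  [223,242): 19 bp
  [242,250): 8 bp
  [250,265): 15 bp
  [265,270): 5 bp
  [270,283): 13 bp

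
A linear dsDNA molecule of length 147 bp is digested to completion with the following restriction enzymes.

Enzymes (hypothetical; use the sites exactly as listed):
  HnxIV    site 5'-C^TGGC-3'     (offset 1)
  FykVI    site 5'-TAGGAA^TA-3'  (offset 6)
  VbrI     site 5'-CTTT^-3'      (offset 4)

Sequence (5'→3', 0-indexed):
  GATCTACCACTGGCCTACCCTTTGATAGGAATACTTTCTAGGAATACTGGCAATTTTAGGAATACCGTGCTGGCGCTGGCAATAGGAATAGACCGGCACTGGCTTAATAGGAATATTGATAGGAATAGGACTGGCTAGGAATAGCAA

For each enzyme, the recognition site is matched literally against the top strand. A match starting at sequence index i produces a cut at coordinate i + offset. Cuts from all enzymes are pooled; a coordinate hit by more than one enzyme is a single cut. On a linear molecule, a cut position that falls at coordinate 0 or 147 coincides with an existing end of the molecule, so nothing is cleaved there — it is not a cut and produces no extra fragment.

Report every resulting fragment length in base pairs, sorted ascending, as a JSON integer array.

[3,6,6,6,6,7,8,8,10,10,11,12,12,13,14,15]

Site scan:
  HnxIV (CTGGC, off=1): starts [9, 46, 69, 75, 98, 130] → cuts [10, 47, 70, 76, 99, 131]
  FykVI (TAGGAATA, off=6): starts [25, 38, 56, 82, 107, 119, 135] → cuts [31, 44, 62, 88, 113, 125, 141]
  VbrI (CTTT, off=4): starts [19, 33] → cuts [23, 37]

All cut coordinates (distinct, sorted): [10, 23, 31, 37, 44, 47, 62, 70, 76, 88, 99, 113, 125, 131, 141]

Fragments:
  [0,10): 10 bp
  [10,23): 13 bp
  [23,31): 8 bp
  [31,37): 6 bp
  [37,44): 7 bp
  [44,47): 3 bp
  [47,62): 15 bp
  [62,70): 8 bp
  [70,76): 6 bp
  [76,88): 12 bp
  [88,99): 11 bp
  [99,113): 14 bp
  [113,125): 12 bp
  [125,131): 6 bp
  [131,141): 10 bp
  [141,147): 6 bp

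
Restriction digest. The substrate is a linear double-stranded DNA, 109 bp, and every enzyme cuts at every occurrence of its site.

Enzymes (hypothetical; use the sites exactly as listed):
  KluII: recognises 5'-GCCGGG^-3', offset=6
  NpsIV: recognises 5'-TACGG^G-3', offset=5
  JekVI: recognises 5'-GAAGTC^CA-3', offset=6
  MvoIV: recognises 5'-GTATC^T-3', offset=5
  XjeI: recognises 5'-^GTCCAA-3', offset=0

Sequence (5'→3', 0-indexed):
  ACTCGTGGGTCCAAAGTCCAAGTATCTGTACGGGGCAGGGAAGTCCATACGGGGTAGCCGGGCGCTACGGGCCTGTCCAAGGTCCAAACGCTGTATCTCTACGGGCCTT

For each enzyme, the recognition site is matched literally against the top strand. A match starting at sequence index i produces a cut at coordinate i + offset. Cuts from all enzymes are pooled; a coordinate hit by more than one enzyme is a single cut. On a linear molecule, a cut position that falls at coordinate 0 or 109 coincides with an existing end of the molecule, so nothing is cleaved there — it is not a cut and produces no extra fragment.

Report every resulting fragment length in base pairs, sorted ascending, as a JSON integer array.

[4,5,7,7,7,7,7,8,8,10,11,12,16]

Per-enzyme occurrences:
  KluII (GCCGGG, off=6): starts [56] → cuts [62]
  NpsIV (TACGGG, off=5): starts [28, 47, 65, 99] → cuts [33, 52, 70, 104]
  JekVI (GAAGTCCA, off=6): starts [39] → cuts [45]
  MvoIV (GTATCT, off=5): starts [21, 92] → cuts [26, 97]
  XjeI (GTCCAA, off=0): starts [8, 15, 74, 81] → cuts [8, 15, 74, 81]

All cut coordinates (distinct, sorted): [8, 15, 26, 33, 45, 52, 62, 70, 74, 81, 97, 104]

Fragments:
  [0,8): 8 bp
  [8,15): 7 bp
  [15,26): 11 bp
  [26,33): 7 bp
  [33,45): 12 bp
  [45,52): 7 bp
  [52,62): 10 bp
  [62,70): 8 bp
  [70,74): 4 bp
  [74,81): 7 bp
  [81,97): 16 bp
  [97,104): 7 bp
  [104,109): 5 bp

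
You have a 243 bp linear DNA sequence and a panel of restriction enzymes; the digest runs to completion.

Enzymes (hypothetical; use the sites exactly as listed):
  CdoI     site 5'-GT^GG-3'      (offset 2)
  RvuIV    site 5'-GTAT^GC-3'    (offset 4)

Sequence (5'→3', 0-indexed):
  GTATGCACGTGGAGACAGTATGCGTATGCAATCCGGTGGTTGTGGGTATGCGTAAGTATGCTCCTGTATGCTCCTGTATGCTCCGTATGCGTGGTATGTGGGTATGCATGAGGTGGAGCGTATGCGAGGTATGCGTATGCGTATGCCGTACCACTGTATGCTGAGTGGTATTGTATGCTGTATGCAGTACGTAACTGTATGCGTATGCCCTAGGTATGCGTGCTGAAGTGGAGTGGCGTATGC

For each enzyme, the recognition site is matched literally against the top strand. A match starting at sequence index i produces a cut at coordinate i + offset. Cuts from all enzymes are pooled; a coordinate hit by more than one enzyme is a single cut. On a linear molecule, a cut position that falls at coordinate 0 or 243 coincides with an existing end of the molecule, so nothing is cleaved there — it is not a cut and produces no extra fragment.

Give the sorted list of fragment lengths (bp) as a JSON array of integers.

[2,4,4,5,6,6,6,6,6,6,6,6,7,7,7,7,9,9,9,9,10,10,10,10,10,11,11,12,15,17]

Site scan:
  CdoI GTGG/2: at [8, 35, 41, 90, 97, 112, 164, 227, 232] ⇒ [10, 37, 43, 92, 99, 114, 166, 229, 234]
  RvuIV GTATGC/4: at [0, 17, 23, 45, 55, 65, 75, 84, 101, 119, 128, 134, 140, 155, 172, 179, 196, 202, 213, 237] ⇒ [4, 21, 27, 49, 59, 69, 79, 88, 105, 123, 132, 138, 144, 159, 176, 183, 200, 206, 217, 241]

Pooled cuts: [4, 10, 21, 27, 37, 43, 49, 59, 69, 79, 88, 92, 99, 105, 114, 123, 132, 138, 144, 159, 166, 176, 183, 200, 206, 217, 229, 234, 241]

Fragments:
  [0,4): 4 bp
  [4,10): 6 bp
  [10,21): 11 bp
  [21,27): 6 bp
  [27,37): 10 bp
  [37,43): 6 bp
  [43,49): 6 bp
  [49,59): 10 bp
  [59,69): 10 bp
  [69,79): 10 bp
  [79,88): 9 bp
  [88,92): 4 bp
  [92,99): 7 bp
  [99,105): 6 bp
  [105,114): 9 bp
  [114,123): 9 bp
  [123,132): 9 bp
  [132,138): 6 bp
  [138,144): 6 bp
  [144,159): 15 bp
  [159,166): 7 bp
  [166,176): 10 bp
  [176,183): 7 bp
  [183,200): 17 bp
  [200,206): 6 bp
  [206,217): 11 bp
  [217,229): 12 bp
  [229,234): 5 bp
  [234,241): 7 bp
  [241,243): 2 bp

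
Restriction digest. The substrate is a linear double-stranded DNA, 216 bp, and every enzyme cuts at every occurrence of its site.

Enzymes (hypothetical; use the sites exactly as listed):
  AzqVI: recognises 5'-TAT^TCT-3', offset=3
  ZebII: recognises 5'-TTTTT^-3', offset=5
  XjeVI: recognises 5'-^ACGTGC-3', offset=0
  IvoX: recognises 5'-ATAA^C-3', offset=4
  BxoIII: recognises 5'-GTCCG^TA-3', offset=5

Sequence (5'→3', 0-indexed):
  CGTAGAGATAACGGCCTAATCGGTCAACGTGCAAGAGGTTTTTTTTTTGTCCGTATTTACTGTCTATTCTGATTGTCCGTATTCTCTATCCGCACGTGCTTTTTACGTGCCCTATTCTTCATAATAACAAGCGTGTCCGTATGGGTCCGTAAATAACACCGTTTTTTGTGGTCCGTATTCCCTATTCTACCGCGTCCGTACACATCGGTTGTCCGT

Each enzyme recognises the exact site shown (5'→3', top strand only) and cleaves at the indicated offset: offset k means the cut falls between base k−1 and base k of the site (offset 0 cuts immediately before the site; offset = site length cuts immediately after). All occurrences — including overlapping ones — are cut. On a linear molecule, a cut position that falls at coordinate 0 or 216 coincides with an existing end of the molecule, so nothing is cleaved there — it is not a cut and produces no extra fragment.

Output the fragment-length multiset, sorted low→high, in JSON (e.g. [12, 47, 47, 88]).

[1,1,1,1,1,1,3,5,7,8,10,10,10,11,11,11,11,12,12,12,13,14,15,17,18]

Site scan:
  AzqVI TATTCT/3: at [64, 79, 112, 182] ⇒ [67, 82, 115, 185]
  ZebII TTTTT/5: at [38, 39, 40, 41, 42, 43, 99, 161, 162] ⇒ [43, 44, 45, 46, 47, 48, 104, 166, 167]
  XjeVI ACGTGC/0: at [26, 93, 104] ⇒ [26, 93, 104]
  IvoX ATAAC/4: at [7, 123, 152] ⇒ [11, 127, 156]
  BxoIII GTCCGTA/5: at [48, 74, 134, 144, 170, 193] ⇒ [53, 79, 139, 149, 175, 198]

All cut coordinates (distinct, sorted): [11, 26, 43, 44, 45, 46, 47, 48, 53, 67, 79, 82, 93, 104, 115, 127, 139, 149, 156, 166, 167, 175, 185, 198]

Fragment lengths:
  [0,11): 11 bp
  [11,26): 15 bp
  [26,43): 17 bp
  [43,44): 1 bp
  [44,45): 1 bp
  [45,46): 1 bp
  [46,47): 1 bp
  [47,48): 1 bp
  [48,53): 5 bp
  [53,67): 14 bp
  [67,79): 12 bp
  [79,82): 3 bp
  [82,93): 11 bp
  [93,104): 11 bp
  [104,115): 11 bp
  [115,127): 12 bp
  [127,139): 12 bp
  [139,149): 10 bp
  [149,156): 7 bp
  [156,166): 10 bp
  [166,167): 1 bp
  [167,175): 8 bp
  [175,185): 10 bp
  [185,198): 13 bp
  [198,216): 18 bp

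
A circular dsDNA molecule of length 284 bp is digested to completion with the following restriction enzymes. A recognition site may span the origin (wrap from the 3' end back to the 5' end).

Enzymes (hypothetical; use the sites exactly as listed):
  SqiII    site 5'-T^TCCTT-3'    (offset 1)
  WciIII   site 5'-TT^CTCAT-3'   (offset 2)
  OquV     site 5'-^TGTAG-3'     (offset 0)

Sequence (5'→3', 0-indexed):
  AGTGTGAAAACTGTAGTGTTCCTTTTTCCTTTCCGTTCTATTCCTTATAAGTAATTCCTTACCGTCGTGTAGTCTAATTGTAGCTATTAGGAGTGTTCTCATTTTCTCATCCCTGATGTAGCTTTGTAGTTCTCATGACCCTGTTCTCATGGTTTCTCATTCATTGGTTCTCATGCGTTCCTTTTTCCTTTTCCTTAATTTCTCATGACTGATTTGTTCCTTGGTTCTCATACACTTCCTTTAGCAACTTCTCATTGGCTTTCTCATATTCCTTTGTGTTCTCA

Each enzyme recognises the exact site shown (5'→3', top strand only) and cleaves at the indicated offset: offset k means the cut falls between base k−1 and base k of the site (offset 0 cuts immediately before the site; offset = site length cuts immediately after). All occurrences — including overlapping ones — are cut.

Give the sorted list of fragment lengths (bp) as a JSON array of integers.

Scan for sites:
  SqiII (TTCCTT, off=1): starts [18, 25, 40, 54, 177, 184, 190, 216, 235, 268] → cuts [19, 26, 41, 55, 178, 185, 191, 217, 236, 269]
  WciIII (TTCTCAT, off=2): starts [95, 103, 129, 143, 153, 167, 199, 224, 248, 260] → cuts [97, 105, 131, 145, 155, 169, 201, 226, 250, 262]
  OquV (TGTAG, off=0): starts [11, 67, 78, 116, 124] → cuts [11, 67, 78, 116, 124]

All cut coordinates (distinct, sorted): [11, 19, 26, 41, 55, 67, 78, 97, 105, 116, 124, 131, 145, 155, 169, 178, 185, 191, 201, 217, 226, 236, 250, 262, 269]

Fragment lengths:
  11→19: 8 bp
  19→26: 7 bp
  26→41: 15 bp
  41→55: 14 bp
  55→67: 12 bp
  67→78: 11 bp
  78→97: 19 bp
  97→105: 8 bp
  105→116: 11 bp
  116→124: 8 bp
  124→131: 7 bp
  131→145: 14 bp
  145→155: 10 bp
  155→169: 14 bp
  169→178: 9 bp
  178→185: 7 bp
  185→191: 6 bp
  191→201: 10 bp
  201→217: 16 bp
  217→226: 9 bp
  226→236: 10 bp
  236→250: 14 bp
  250→262: 12 bp
  262→269: 7 bp
  269→11 (wrap): 284-269+11 = 26 bp

[6,7,7,7,7,8,8,8,9,9,10,10,10,11,11,12,12,14,14,14,14,15,16,19,26]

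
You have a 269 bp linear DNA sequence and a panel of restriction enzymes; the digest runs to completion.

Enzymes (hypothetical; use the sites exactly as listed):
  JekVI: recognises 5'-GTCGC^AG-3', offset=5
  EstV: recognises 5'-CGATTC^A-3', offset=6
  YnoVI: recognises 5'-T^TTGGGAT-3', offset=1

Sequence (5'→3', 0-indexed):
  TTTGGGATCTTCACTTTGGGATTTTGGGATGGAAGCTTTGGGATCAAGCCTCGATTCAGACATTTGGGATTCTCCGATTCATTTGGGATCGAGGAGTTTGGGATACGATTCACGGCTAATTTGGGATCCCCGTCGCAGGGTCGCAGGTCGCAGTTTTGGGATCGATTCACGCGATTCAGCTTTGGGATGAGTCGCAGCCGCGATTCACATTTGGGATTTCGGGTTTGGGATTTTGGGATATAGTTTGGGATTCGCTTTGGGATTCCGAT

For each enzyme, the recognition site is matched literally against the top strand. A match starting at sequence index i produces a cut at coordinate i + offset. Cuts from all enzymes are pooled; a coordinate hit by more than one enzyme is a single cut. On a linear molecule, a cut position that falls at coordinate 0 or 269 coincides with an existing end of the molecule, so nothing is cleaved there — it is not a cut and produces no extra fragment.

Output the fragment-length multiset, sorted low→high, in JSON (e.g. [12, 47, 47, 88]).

Per-enzyme occurrences:
  JekVI (GTCGCAG, off=5): starts [131, 139, 146, 190] → cuts [136, 144, 151, 195]
  EstV (CGATTCA, off=6): starts [51, 74, 105, 162, 171, 200] → cuts [57, 80, 111, 168, 177, 206]
  YnoVI (TTTGGGAT, off=1): starts [0, 14, 22, 36, 62, 81, 96, 119, 154, 180, 209, 223, 231, 243, 255] → cuts [1, 15, 23, 37, 63, 82, 97, 120, 155, 181, 210, 224, 232, 244, 256]

Pooled cuts: [1, 15, 23, 37, 57, 63, 80, 82, 97, 111, 120, 136, 144, 151, 155, 168, 177, 181, 195, 206, 210, 224, 232, 244, 256]

Fragments:
  [0,1): 1 bp
  [1,15): 14 bp
  [15,23): 8 bp
  [23,37): 14 bp
  [37,57): 20 bp
  [57,63): 6 bp
  [63,80): 17 bp
  [80,82): 2 bp
  [82,97): 15 bp
  [97,111): 14 bp
  [111,120): 9 bp
  [120,136): 16 bp
  [136,144): 8 bp
  [144,151): 7 bp
  [151,155): 4 bp
  [155,168): 13 bp
  [168,177): 9 bp
  [177,181): 4 bp
  [181,195): 14 bp
  [195,206): 11 bp
  [206,210): 4 bp
  [210,224): 14 bp
  [224,232): 8 bp
  [232,244): 12 bp
  [244,256): 12 bp
  [256,269): 13 bp

[1,2,4,4,4,6,7,8,8,8,9,9,11,12,12,13,13,14,14,14,14,14,15,16,17,20]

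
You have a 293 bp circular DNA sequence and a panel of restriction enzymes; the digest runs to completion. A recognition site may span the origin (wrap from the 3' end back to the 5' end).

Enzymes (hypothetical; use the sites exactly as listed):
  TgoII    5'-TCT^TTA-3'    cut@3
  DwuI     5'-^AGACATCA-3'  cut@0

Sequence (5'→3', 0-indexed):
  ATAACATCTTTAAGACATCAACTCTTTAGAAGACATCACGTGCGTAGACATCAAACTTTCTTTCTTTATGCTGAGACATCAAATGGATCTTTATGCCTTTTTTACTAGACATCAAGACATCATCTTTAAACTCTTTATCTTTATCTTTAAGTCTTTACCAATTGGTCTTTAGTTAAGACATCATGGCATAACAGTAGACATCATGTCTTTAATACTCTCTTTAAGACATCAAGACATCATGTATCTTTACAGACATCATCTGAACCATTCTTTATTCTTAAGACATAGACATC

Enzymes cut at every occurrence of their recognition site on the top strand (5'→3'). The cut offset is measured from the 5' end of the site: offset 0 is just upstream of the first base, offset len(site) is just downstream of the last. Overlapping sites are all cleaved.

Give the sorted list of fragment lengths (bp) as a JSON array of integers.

[3,3,4,5,6,6,7,8,8,8,8,9,11,12,13,13,14,15,15,15,16,16,17,20,20,21]

Site scan:
  TgoII (TCTTTA, off=3): starts [6, 22, 62, 87, 122, 131, 137, 143, 151, 165, 205, 217, 243, 268] → cuts [9, 25, 65, 90, 125, 134, 140, 146, 154, 168, 208, 220, 246, 271]
  DwuI (AGACATCA, off=0): starts [12, 30, 45, 73, 106, 114, 175, 195, 223, 231, 250, 286] → cuts [12, 30, 45, 73, 106, 114, 175, 195, 223, 231, 250, 286]

Pooled cuts: [9, 12, 25, 30, 45, 65, 73, 90, 106, 114, 125, 134, 140, 146, 154, 168, 175, 195, 208, 220, 223, 231, 246, 250, 271, 286]

Fragment lengths:
  9→12: 3 bp
  12→25: 13 bp
  25→30: 5 bp
  30→45: 15 bp
  45→65: 20 bp
  65→73: 8 bp
  73→90: 17 bp
  90→106: 16 bp
  106→114: 8 bp
  114→125: 11 bp
  125→134: 9 bp
  134→140: 6 bp
  140→146: 6 bp
  146→154: 8 bp
  154→168: 14 bp
  168→175: 7 bp
  175→195: 20 bp
  195→208: 13 bp
  208→220: 12 bp
  220→223: 3 bp
  223→231: 8 bp
  231→246: 15 bp
  246→250: 4 bp
  250→271: 21 bp
  271→286: 15 bp
  286→9 (wrap): 293-286+9 = 16 bp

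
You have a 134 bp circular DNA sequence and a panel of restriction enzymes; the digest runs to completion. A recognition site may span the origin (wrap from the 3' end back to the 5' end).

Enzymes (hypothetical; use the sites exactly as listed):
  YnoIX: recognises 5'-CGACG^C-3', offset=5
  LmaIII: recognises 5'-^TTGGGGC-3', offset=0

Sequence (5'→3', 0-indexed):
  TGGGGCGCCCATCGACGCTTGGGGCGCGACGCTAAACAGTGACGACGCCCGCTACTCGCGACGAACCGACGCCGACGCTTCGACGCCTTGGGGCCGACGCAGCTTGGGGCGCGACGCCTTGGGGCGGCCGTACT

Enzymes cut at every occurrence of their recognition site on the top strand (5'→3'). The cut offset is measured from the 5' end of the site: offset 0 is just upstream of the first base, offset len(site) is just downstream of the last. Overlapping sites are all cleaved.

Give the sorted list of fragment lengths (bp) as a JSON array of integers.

[1,2,2,4,6,8,12,13,13,15,16,18,24]

Site scan:
  YnoIX (CGACGC, off=5): starts [12, 26, 42, 66, 72, 80, 94, 111] → cuts [17, 31, 47, 71, 77, 85, 99, 116]
  LmaIII (TTGGGGC, off=0): starts [18, 87, 103, 118, 133] → cuts [18, 87, 103, 118, 133]

All cut coordinates (distinct, sorted): [17, 18, 31, 47, 71, 77, 85, 87, 99, 103, 116, 118, 133]

Fragment lengths:
  17→18: 1 bp
  18→31: 13 bp
  31→47: 16 bp
  47→71: 24 bp
  71→77: 6 bp
  77→85: 8 bp
  85→87: 2 bp
  87→99: 12 bp
  99→103: 4 bp
  103→116: 13 bp
  116→118: 2 bp
  118→133: 15 bp
  133→17 (wrap): 134-133+17 = 18 bp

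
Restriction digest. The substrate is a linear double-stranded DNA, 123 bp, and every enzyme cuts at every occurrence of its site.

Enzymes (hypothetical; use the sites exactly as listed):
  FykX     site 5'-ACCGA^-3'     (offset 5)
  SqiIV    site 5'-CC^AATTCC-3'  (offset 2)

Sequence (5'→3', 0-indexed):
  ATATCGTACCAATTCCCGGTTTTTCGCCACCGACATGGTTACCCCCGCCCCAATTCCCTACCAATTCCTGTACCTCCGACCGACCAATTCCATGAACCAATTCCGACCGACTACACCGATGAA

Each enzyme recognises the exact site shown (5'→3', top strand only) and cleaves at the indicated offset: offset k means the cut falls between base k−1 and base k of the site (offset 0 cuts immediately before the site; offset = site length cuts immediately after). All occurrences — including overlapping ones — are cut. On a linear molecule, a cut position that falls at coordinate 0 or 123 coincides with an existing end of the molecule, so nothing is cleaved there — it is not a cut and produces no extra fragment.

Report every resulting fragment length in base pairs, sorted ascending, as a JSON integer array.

Scan for sites:
  FykX (ACCGA, off=5): starts [28, 78, 105, 114] → cuts [33, 83, 110, 119]
  SqiIV (CCAATTCC, off=2): starts [8, 49, 60, 83, 96] → cuts [10, 51, 62, 85, 98]

Pooled cuts: [10, 33, 51, 62, 83, 85, 98, 110, 119]

Fragments:
  [0,10): 10 bp
  [10,33): 23 bp
  [33,51): 18 bp
  [51,62): 11 bp
  [62,83): 21 bp
  [83,85): 2 bp
  [85,98): 13 bp
  [98,110): 12 bp
  [110,119): 9 bp
  [119,123): 4 bp

[2,4,9,10,11,12,13,18,21,23]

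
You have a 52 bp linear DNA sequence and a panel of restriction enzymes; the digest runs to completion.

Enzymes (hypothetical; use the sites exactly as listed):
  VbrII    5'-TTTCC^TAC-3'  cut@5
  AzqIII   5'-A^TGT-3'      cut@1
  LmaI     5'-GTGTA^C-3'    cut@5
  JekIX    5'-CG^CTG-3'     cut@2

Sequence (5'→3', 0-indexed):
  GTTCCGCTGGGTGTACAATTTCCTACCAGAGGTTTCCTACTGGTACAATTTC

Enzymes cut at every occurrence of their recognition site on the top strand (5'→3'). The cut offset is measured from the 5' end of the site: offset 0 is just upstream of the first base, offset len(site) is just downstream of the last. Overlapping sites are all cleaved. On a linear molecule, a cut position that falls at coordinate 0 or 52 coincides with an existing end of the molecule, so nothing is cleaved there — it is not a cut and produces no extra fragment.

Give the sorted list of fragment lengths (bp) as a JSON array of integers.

[6,8,9,14,15]

Scan for sites:
  VbrII TTTCCTAC/5: at [18, 32] ⇒ [23, 37]
  AzqIII (ATGT, off=1): no sites
  LmaI GTGTAC/5: at [10] ⇒ [15]
  JekIX CGCTG/2: at [4] ⇒ [6]

All cut coordinates (distinct, sorted): [6, 15, 23, 37]

Fragment lengths:
  [0,6): 6 bp
  [6,15): 9 bp
  [15,23): 8 bp
  [23,37): 14 bp
  [37,52): 15 bp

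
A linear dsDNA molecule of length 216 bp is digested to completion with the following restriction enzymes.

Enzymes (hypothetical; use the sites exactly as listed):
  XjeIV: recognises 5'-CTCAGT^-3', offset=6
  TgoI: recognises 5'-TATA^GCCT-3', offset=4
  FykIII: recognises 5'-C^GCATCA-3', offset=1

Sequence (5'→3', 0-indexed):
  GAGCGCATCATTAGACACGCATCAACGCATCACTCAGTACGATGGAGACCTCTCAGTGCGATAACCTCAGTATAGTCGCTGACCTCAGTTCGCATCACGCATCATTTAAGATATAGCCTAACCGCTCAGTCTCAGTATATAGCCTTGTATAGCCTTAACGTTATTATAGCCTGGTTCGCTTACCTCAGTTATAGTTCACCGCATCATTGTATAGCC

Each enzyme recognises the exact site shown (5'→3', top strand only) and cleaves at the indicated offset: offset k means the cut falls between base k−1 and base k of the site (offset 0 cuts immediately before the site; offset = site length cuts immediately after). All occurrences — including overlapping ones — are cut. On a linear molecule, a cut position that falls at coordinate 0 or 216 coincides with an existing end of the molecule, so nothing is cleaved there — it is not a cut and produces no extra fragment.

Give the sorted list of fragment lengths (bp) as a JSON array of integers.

Scan for sites:
  XjeIV (CTCAGT, off=6): starts [32, 51, 65, 83, 124, 130, 183] → cuts [38, 57, 71, 89, 130, 136, 189]
  TgoI (TATAGCCT, off=4): starts [111, 137, 147, 164] → cuts [115, 141, 151, 168]
  FykIII (CGCATCA, off=1): starts [3, 17, 25, 90, 97, 199] → cuts [4, 18, 26, 91, 98, 200]

Pooled cuts: [4, 18, 26, 38, 57, 71, 89, 91, 98, 115, 130, 136, 141, 151, 168, 189, 200]

Fragments:
  [0,4): 4 bp
  [4,18): 14 bp
  [18,26): 8 bp
  [26,38): 12 bp
  [38,57): 19 bp
  [57,71): 14 bp
  [71,89): 18 bp
  [89,91): 2 bp
  [91,98): 7 bp
  [98,115): 17 bp
  [115,130): 15 bp
  [130,136): 6 bp
  [136,141): 5 bp
  [141,151): 10 bp
  [151,168): 17 bp
  [168,189): 21 bp
  [189,200): 11 bp
  [200,216): 16 bp

[2,4,5,6,7,8,10,11,12,14,14,15,16,17,17,18,19,21]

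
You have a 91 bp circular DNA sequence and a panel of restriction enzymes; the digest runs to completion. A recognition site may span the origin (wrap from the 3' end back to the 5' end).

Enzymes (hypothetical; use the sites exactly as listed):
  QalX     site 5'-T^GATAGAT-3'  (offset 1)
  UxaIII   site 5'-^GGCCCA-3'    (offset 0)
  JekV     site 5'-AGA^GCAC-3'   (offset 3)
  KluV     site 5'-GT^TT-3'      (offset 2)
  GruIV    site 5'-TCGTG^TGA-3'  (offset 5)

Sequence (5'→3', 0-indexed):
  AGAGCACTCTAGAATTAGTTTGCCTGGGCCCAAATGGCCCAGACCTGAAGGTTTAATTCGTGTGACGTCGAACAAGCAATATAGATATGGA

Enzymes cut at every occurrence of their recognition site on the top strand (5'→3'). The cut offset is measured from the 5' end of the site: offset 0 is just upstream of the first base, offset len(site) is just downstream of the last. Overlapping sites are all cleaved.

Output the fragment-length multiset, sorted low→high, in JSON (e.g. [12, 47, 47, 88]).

Per-enzyme occurrences:
  QalX (TGATAGAT, off=1): no sites
  UxaIII (GGCCCA, off=0): starts [26, 35] → cuts [26, 35]
  JekV (AGAGCAC, off=3): starts [0] → cuts [3]
  KluV (GTTT, off=2): starts [17, 50] → cuts [19, 52]
  GruIV (TCGTGTGA, off=5): starts [57] → cuts [62]

All cut coordinates (distinct, sorted): [3, 19, 26, 35, 52, 62]

Fragment lengths:
  3→19: 16 bp
  19→26: 7 bp
  26→35: 9 bp
  35→52: 17 bp
  52→62: 10 bp
  62→3 (wrap): 91-62+3 = 32 bp

[7,9,10,16,17,32]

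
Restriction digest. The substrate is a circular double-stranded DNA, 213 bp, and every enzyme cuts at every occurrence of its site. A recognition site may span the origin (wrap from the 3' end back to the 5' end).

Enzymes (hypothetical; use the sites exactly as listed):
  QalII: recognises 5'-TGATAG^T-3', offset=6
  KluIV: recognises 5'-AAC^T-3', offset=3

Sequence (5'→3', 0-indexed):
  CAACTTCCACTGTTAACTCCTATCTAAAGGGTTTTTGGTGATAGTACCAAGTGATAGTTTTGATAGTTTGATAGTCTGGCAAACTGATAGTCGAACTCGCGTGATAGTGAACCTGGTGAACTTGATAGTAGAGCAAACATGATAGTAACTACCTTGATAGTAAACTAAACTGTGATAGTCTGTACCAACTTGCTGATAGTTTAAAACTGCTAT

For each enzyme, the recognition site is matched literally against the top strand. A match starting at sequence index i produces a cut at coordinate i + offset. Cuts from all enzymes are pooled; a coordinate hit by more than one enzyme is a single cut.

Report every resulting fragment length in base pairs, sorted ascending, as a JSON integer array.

[4,5,5,6,6,7,8,8,8,9,10,10,10,11,11,11,13,13,14,17,27]

Per-enzyme occurrences:
  QalII TGATAGT/6: at [38, 51, 60, 68, 84, 101, 122, 139, 154, 172, 193] ⇒ [44, 57, 66, 74, 90, 107, 128, 145, 160, 178, 199]
  KluIV AACT/3: at [1, 14, 81, 93, 118, 146, 162, 167, 186, 204] ⇒ [4, 17, 84, 96, 121, 149, 165, 170, 189, 207]

Pooled cuts: [4, 17, 44, 57, 66, 74, 84, 90, 96, 107, 121, 128, 145, 149, 160, 165, 170, 178, 189, 199, 207]

Fragments:
  4→17: 13 bp
  17→44: 27 bp
  44→57: 13 bp
  57→66: 9 bp
  66→74: 8 bp
  74→84: 10 bp
  84→90: 6 bp
  90→96: 6 bp
  96→107: 11 bp
  107→121: 14 bp
  121→128: 7 bp
  128→145: 17 bp
  145→149: 4 bp
  149→160: 11 bp
  160→165: 5 bp
  165→170: 5 bp
  170→178: 8 bp
  178→189: 11 bp
  189→199: 10 bp
  199→207: 8 bp
  207→4 (wrap): 213-207+4 = 10 bp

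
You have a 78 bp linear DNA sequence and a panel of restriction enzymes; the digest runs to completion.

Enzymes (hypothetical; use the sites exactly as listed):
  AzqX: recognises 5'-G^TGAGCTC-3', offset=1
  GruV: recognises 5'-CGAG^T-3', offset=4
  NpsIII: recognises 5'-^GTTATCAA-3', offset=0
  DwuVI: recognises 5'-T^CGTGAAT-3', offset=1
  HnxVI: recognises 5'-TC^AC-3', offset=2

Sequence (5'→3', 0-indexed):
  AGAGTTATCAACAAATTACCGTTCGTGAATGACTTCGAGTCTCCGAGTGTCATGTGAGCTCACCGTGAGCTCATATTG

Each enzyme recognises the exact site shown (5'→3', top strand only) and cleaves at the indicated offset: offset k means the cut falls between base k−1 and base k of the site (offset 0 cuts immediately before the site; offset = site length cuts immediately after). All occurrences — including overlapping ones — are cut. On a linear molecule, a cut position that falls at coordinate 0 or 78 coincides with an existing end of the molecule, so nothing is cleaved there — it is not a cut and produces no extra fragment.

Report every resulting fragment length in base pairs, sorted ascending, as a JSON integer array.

[3,4,7,7,8,13,16,20]

Site scan:
  AzqX GTGAGCTC/1: at [53, 64] ⇒ [54, 65]
  GruV CGAGT/4: at [35, 43] ⇒ [39, 47]
  NpsIII GTTATCAA/0: at [3] ⇒ [3]
  DwuVI TCGTGAAT/1: at [22] ⇒ [23]
  HnxVI TCAC/2: at [59] ⇒ [61]

Pooled cuts: [3, 23, 39, 47, 54, 61, 65]

Fragment lengths:
  [0,3): 3 bp
  [3,23): 20 bp
  [23,39): 16 bp
  [39,47): 8 bp
  [47,54): 7 bp
  [54,61): 7 bp
  [61,65): 4 bp
  [65,78): 13 bp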